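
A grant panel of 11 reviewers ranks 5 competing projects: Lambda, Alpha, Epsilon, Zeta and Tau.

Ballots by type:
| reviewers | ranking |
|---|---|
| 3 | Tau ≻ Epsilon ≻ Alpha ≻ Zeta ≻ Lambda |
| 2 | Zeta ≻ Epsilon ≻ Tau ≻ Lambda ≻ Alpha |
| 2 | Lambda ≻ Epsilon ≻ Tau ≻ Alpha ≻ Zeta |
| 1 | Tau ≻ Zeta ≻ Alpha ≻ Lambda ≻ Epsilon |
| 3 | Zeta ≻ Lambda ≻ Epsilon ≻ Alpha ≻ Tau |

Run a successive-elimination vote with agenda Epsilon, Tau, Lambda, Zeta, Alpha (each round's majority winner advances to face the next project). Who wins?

Zeta

Round 1: Epsilon vs Tau — 7–4, Epsilon advances.
Round 2: Epsilon vs Lambda — 5–6, Lambda advances.
Round 3: Lambda vs Zeta — 2–9, Zeta advances.
Round 4: Zeta vs Alpha — 6–5, Zeta advances.
Zeta survives the agenda.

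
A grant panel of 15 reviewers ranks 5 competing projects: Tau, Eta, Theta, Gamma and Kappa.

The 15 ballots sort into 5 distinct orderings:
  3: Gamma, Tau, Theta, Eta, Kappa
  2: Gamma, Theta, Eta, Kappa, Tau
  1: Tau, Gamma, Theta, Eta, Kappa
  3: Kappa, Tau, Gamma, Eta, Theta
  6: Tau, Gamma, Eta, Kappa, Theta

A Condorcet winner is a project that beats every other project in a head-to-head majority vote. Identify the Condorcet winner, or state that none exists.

Check each pair by majority over 15 ballots:
Tau vs Eta: Tau wins 13–2.
Tau vs Theta: Tau, 13–2.
Tau–Gamma: Tau 10–5.
Tau vs Kappa: Tau, 10–5.
Eta vs Theta: Eta, 9–6.
Eta vs Gamma: Gamma wins 15–0.
Eta–Kappa: Eta 12–3.
Theta–Gamma: Gamma 15–0.
Theta–Kappa: Kappa 9–6.
Gamma–Kappa: Gamma 12–3.
Tau beats each of Eta, Theta, Gamma, Kappa — Tau is the Condorcet winner.

Tau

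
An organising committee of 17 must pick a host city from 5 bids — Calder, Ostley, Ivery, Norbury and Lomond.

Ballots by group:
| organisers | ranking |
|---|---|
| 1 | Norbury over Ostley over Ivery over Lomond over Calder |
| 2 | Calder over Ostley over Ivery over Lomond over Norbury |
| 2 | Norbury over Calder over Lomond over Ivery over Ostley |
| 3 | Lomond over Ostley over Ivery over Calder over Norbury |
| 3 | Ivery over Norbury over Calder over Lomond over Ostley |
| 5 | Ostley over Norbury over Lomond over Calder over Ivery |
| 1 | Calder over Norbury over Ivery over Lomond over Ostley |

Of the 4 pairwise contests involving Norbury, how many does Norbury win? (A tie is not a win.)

Norbury against each rival (17 organisers):
Norbury vs Calder: 11 to 6, Norbury.
Norbury vs Ostley: 7 to 10, Ostley.
Norbury–Ivery: Norbury 9–8.
Norbury vs Lomond: Norbury is ranked higher on 1+2+3+5+1 = 12 ballots, Lomond on 5. Norbury wins 12–5.
Norbury beats Calder, Ivery, Lomond; loses to Ostley — 3 pairwise wins.

3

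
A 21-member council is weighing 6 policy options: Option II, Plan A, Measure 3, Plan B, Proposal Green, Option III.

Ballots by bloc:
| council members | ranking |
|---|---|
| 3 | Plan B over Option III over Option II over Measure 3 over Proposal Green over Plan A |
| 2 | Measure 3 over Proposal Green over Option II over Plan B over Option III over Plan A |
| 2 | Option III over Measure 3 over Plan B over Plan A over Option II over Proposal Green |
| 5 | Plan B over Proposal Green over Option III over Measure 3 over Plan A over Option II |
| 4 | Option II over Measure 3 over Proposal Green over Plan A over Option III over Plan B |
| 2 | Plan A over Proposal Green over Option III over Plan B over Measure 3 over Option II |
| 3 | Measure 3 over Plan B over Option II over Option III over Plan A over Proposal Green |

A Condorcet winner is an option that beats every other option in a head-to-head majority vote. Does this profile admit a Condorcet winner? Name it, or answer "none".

Pairwise majorities:
Option II vs Plan A: 12 to 9, Option II.
Option II–Measure 3: Measure 3 14–7.
Option II vs Plan B: 2+4 = 6 for Option II, 15 for Plan B — Plan B by 15–6.
Option II vs Proposal Green: 12 to 9, Option II.
Option II vs Option III: 9 to 12, Option III.
Plan A vs Measure 3: Plan A preferred on 2 ballots; Measure 3 wins 19–2.
Plan A vs Plan B: Plan A preferred on 4+2 = 6 ballots; Plan B wins 15–6.
Plan A vs Proposal Green: 2+2+3 = 7 for Plan A, 14 for Proposal Green — Proposal Green by 14–7.
Plan A vs Option III: 4+2 = 6 for Plan A, 15 for Option III — Option III by 15–6.
Measure 3 vs Plan B: Measure 3, 11–10.
Measure 3–Proposal Green: Measure 3 14–7.
Measure 3 vs Option III: 9 to 12, Option III.
Plan B vs Proposal Green: 3+2+5+3 = 13 for Plan B, 8 for Proposal Green — Plan B by 13–8.
Plan B vs Option III: Plan B, 13–8.
Proposal Green vs Option III: Proposal Green is ranked higher on 2+5+4+2 = 13 ballots, Option III on 8. Proposal Green wins 13–8.
Every option loses at least once (Option II loses to Measure 3; Plan A loses to Option II; Measure 3 loses to Option III; Plan B loses to Measure 3; Proposal Green loses to Option II; Option III loses to Plan B). The majority relation contains the cycle Option II → Proposal Green → Option III → Option II, so there is no Condorcet winner.

none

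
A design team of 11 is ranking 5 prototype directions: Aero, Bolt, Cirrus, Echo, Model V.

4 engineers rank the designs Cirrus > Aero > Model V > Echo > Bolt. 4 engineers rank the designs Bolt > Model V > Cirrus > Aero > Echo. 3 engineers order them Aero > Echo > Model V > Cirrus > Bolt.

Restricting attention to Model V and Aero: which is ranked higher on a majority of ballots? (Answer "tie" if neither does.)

Ballots ranking Model V above Aero: 4.
Ballots ranking Aero above Model V: 11 − 4 = 7.
Aero wins the head-to-head 7–4.

Aero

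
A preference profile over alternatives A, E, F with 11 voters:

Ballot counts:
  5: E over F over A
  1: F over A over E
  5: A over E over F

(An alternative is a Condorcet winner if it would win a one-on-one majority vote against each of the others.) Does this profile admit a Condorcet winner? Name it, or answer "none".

Head-to-head results (11 voters):
A vs E: 6 to 5, A.
A vs F: 5 for A, 6 for F — F by 6–5.
E vs F: E is ranked higher on 5+5 = 10 ballots, F on 1. E wins 10–1.
No alternative is unbeaten: A loses to F; E loses to A; F loses to E. In particular A > E > F > A is a majority cycle — no Condorcet winner exists.

none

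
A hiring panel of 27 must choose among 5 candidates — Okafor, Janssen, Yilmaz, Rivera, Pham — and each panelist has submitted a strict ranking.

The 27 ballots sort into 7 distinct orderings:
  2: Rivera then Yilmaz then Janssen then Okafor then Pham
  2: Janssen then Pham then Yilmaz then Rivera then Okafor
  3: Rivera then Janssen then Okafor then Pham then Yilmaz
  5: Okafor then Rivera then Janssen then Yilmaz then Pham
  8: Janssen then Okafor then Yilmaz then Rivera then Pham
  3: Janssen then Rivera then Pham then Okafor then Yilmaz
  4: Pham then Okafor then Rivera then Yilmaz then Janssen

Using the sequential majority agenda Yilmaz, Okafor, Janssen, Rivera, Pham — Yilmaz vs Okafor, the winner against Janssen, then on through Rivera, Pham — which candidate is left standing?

Round 1: Yilmaz vs Okafor — 4–23, Okafor advances.
Round 2: Okafor vs Janssen — 9–18, Janssen advances.
Round 3: Janssen vs Rivera — 13–14, Rivera advances.
Round 4: Rivera vs Pham — 21–6, Rivera advances.
Rivera survives the agenda.

Rivera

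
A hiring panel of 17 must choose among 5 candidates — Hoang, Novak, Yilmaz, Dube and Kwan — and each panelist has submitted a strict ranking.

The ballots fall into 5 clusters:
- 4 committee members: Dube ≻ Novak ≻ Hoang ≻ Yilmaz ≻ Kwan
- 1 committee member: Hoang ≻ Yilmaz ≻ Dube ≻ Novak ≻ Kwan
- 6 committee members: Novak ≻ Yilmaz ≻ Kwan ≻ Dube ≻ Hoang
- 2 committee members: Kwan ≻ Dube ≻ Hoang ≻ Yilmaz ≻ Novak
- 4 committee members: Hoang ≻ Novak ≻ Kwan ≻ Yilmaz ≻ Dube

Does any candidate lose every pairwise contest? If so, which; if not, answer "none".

none

Head-to-head results (17 committee members):
Hoang vs Novak: Hoang is ranked higher on 1+2+4 = 7 ballots, Novak on 10. Novak wins 10–7.
Hoang vs Yilmaz: Hoang is ranked higher on 4+1+2+4 = 11 ballots, Yilmaz on 6. Hoang wins 11–6.
Hoang–Dube: Dube 12–5.
Hoang vs Kwan: Hoang wins 9–8.
Novak vs Yilmaz: 14 to 3, Novak.
Novak–Dube: Novak 10–7.
Novak vs Kwan: Novak, 15–2.
Yilmaz vs Dube: Yilmaz wins 11–6.
Yilmaz vs Kwan: Yilmaz preferred on 4+1+6 = 11 ballots; Yilmaz wins 11–6.
Dube vs Kwan: Kwan wins 12–5.
Each candidate has at least one pairwise win (Hoang beats Yilmaz; Novak beats Hoang; Yilmaz beats Dube; Dube beats Hoang; Kwan beats Dube) — no Condorcet loser.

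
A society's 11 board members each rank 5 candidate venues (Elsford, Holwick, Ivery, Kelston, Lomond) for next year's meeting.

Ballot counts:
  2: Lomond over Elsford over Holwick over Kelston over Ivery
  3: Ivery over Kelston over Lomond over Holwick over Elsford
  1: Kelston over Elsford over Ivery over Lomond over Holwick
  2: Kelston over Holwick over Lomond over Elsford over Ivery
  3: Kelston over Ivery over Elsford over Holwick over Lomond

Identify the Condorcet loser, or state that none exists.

Holwick

Head-to-head results (11 organisers):
Elsford–Holwick: Elsford 6–5.
Elsford vs Ivery: Ivery wins 6–5.
Elsford vs Kelston: Kelston wins 9–2.
Elsford vs Lomond: Elsford is ranked higher on 1+3 = 4 ballots, Lomond on 7. Lomond wins 7–4.
Holwick vs Ivery: 2+2 = 4 for Holwick, 7 for Ivery — Ivery by 7–4.
Holwick vs Kelston: 2 for Holwick, 9 for Kelston — Kelston by 9–2.
Holwick vs Lomond: 5 to 6, Lomond.
Ivery vs Kelston: Kelston, 8–3.
Ivery vs Lomond: Ivery wins 7–4.
Kelston vs Lomond: Kelston preferred on 3+1+2+3 = 9 ballots; Kelston wins 9–2.
Only Holwick has no wins; Holwick is the Condorcet loser.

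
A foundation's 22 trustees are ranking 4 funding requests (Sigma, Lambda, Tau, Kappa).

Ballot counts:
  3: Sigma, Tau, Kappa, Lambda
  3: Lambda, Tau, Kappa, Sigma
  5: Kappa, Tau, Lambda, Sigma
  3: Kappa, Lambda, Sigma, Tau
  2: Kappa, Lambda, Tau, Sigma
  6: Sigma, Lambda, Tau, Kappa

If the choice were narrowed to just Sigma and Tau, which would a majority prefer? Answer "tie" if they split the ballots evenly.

Ballots ranking Sigma above Tau: 3 + 3 + 6 = 12.
Ballots ranking Tau above Sigma: 22 − 12 = 10.
Sigma wins the head-to-head 12–10.

Sigma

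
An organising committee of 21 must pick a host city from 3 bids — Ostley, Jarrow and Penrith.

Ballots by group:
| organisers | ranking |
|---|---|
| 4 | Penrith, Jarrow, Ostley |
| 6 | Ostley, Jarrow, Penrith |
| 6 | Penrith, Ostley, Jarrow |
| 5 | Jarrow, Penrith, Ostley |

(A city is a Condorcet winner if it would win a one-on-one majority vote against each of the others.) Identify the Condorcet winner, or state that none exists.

Pairwise majorities:
Ostley vs Jarrow: Ostley wins 12–9.
Ostley vs Penrith: Ostley is ranked higher on 6 ballots, Penrith on 15. Penrith wins 15–6.
Jarrow vs Penrith: Jarrow wins 11–10.
Each city drops at least one matchup (Ostley loses to Penrith; Jarrow loses to Ostley; Penrith loses to Jarrow); the cycle Ostley beats Jarrow beats Penrith beats Ostley rules out a Condorcet winner.

none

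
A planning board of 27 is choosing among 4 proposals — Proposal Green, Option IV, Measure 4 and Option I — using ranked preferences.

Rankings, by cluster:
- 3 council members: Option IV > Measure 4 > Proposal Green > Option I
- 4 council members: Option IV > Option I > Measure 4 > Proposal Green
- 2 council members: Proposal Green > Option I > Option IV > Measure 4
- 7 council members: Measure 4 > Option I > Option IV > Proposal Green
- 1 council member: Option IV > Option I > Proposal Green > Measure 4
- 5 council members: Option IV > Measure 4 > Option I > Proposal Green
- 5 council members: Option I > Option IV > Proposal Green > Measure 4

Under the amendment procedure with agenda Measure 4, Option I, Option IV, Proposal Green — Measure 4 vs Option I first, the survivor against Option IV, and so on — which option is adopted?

Round 1: Measure 4 vs Option I — 15–12, Measure 4 advances.
Round 2: Measure 4 vs Option IV — 7–20, Option IV advances.
Round 3: Option IV vs Proposal Green — 25–2, Option IV advances.
The agenda winner is Option IV.

Option IV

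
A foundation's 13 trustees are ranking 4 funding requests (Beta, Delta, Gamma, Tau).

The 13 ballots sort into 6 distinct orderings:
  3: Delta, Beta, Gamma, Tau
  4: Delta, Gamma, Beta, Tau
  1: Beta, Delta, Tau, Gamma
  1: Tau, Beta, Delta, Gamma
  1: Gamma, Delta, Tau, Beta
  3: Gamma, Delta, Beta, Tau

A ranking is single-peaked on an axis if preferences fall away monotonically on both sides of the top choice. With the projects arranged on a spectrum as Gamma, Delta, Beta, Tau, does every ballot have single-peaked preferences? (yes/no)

no

Axis positions: Gamma=1, Delta=2, Beta=3, Tau=4.
Cluster 1 (peak Delta at position 2): ranking walks positions 2-3-1-4, expanding outward from the peak — single-peaked.
Cluster 2 (peak Delta at position 2): ranking walks positions 2-1-3-4, expanding outward from the peak — single-peaked.
Cluster 3 (peak Beta at position 3): ranking walks positions 3-2-4-1, expanding outward from the peak — single-peaked.
Cluster 4 (peak Tau at position 4): ranking walks positions 4-3-2-1, expanding outward from the peak — single-peaked.
Cluster 5: ranking walks positions 1-2-4-3; Tau is ranked above Beta even though Beta lies between Tau and the peak Gamma on the axis — preferences dip and rise again. Not single-peaked.
Cluster 6 (peak Gamma at position 1): ranking walks positions 1-2-3-4, expanding outward from the peak — single-peaked.
Cluster 5 violates single-peakedness, so the profile is not single-peaked on this axis.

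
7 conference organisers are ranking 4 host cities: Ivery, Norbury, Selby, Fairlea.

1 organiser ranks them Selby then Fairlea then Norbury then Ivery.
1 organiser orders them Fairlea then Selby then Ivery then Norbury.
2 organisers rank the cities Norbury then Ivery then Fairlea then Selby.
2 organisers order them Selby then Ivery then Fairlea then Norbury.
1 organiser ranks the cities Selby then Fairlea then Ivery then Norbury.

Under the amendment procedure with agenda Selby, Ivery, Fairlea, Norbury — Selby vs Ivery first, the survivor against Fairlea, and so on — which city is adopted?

Selby

Round 1: Selby vs Ivery — 5–2, Selby advances.
Round 2: Selby vs Fairlea — 4–3, Selby advances.
Round 3: Selby vs Norbury — 5–2, Selby advances.
The agenda winner is Selby.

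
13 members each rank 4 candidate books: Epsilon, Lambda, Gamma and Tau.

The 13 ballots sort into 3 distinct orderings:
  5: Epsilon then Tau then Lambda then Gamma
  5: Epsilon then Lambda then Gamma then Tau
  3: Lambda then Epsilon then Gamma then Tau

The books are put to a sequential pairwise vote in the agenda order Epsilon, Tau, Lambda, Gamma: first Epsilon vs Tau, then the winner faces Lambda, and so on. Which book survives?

Round 1: Epsilon vs Tau — 13–0, Epsilon advances.
Round 2: Epsilon vs Lambda — 10–3, Epsilon advances.
Round 3: Epsilon vs Gamma — 13–0, Epsilon advances.
The agenda winner is Epsilon.

Epsilon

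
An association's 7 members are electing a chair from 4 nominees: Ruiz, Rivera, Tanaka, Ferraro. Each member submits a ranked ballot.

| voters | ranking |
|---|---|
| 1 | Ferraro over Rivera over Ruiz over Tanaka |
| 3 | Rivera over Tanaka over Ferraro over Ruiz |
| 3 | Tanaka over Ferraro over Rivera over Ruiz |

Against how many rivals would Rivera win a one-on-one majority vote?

Rivera against each rival (7 voters):
Rivera vs Ruiz: 7 to 0, Rivera.
Rivera–Tanaka: Rivera 4–3.
Rivera–Ferraro: Ferraro 4–3.
Rivera beats Ruiz, Tanaka; loses to Ferraro — 2 pairwise wins.

2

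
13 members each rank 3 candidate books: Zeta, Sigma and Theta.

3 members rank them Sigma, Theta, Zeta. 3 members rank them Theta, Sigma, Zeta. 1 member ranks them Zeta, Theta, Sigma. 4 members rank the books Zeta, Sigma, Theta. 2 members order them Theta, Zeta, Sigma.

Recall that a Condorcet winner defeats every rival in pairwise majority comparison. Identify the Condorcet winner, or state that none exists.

none

Pairwise majorities:
Zeta vs Sigma: Zeta wins 7–6.
Zeta vs Theta: Theta, 8–5.
Sigma–Theta: Sigma 7–6.
Each book drops at least one matchup (Zeta loses to Theta; Sigma loses to Zeta; Theta loses to Sigma); the cycle Zeta → Sigma → Theta → Zeta rules out a Condorcet winner.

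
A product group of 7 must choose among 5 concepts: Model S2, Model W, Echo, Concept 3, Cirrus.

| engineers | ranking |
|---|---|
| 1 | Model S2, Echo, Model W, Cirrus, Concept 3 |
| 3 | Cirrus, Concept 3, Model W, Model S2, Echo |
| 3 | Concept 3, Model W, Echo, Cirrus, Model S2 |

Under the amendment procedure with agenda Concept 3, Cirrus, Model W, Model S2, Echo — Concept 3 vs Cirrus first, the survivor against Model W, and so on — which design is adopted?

Round 1: Concept 3 vs Cirrus — 3–4, Cirrus advances.
Round 2: Cirrus vs Model W — 3–4, Model W advances.
Round 3: Model W vs Model S2 — 6–1, Model W advances.
Round 4: Model W vs Echo — 6–1, Model W advances.
Model W survives the agenda.

Model W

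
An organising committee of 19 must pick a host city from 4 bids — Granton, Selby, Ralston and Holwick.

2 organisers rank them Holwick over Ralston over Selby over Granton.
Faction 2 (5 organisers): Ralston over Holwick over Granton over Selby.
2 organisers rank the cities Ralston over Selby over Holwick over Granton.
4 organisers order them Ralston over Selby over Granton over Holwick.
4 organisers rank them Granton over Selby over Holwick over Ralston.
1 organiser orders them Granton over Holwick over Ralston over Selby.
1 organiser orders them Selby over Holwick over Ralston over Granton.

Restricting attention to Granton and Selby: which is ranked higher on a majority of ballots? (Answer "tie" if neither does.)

Ballots ranking Granton above Selby: 5 + 4 + 1 = 10.
Ballots ranking Selby above Granton: 19 − 10 = 9.
Granton wins the head-to-head 10–9.

Granton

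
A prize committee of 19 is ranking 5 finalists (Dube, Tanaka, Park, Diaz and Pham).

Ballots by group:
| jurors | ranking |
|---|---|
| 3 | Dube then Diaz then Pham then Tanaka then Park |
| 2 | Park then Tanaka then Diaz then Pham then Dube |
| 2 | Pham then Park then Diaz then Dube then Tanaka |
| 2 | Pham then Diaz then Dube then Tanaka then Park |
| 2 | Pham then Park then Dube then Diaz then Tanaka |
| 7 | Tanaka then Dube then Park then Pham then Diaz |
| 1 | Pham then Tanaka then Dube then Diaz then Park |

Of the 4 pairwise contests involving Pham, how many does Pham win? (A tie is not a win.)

3

Pham against each rival (19 jurors):
Pham vs Dube: Dube, 10–9.
Pham vs Tanaka: 3+2+2+2+1 = 10 for Pham, 9 for Tanaka — Pham by 10–9.
Pham vs Park: 10 to 9, Pham.
Pham vs Diaz: Pham wins 14–5.
Pham beats Tanaka, Park, Diaz; loses to Dube — 3 pairwise wins.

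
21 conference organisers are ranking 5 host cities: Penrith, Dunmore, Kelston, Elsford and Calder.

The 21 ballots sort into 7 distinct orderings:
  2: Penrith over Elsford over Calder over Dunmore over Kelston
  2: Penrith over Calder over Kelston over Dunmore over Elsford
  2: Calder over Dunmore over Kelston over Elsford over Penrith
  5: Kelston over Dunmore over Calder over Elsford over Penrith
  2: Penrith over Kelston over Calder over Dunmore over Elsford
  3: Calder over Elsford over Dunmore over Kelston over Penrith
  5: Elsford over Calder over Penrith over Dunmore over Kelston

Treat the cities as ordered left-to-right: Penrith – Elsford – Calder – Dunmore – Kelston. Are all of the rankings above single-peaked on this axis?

Axis positions: Penrith=1, Elsford=2, Calder=3, Dunmore=4, Kelston=5.
Cluster 1 (peak Penrith at position 1): ranking walks positions 1-2-3-4-5, expanding outward from the peak — single-peaked.
Cluster 2: ranking walks positions 1-3-5-4-2; Calder is ranked above Elsford even though Elsford lies between Calder and the peak Penrith on the axis — preferences dip and rise again. Not single-peaked.
Cluster 3 (peak Calder at position 3): ranking walks positions 3-4-5-2-1, expanding outward from the peak — single-peaked.
Cluster 4 (peak Kelston at position 5): ranking walks positions 5-4-3-2-1, expanding outward from the peak — single-peaked.
Cluster 5: ranking walks positions 1-5-3-4-2; Kelston is ranked above Elsford even though Elsford lies between Kelston and the peak Penrith on the axis — preferences dip and rise again. Not single-peaked.
Cluster 6 (peak Calder at position 3): ranking walks positions 3-2-4-5-1, expanding outward from the peak — single-peaked.
Cluster 7 (peak Elsford at position 2): ranking walks positions 2-3-1-4-5, expanding outward from the peak — single-peaked.
Cluster 2 violates single-peakedness, so the profile is not single-peaked on this axis.

no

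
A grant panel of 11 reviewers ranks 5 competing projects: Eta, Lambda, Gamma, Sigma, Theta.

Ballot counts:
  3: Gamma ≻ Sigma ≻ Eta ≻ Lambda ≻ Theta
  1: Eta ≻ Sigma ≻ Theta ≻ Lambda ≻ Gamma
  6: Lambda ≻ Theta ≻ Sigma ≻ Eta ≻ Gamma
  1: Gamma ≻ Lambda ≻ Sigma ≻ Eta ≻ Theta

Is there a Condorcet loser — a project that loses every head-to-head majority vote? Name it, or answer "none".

Gamma

Head-to-head results (11 reviewers):
Eta vs Lambda: 3+1 = 4 for Eta, 7 for Lambda — Lambda by 7–4.
Eta–Gamma: Eta 7–4.
Eta–Sigma: Sigma 10–1.
Eta vs Theta: Theta wins 6–5.
Lambda–Gamma: Lambda 7–4.
Lambda vs Sigma: 7 to 4, Lambda.
Lambda vs Theta: Lambda wins 10–1.
Gamma vs Sigma: Sigma, 7–4.
Gamma–Theta: Theta 7–4.
Sigma vs Theta: 5 to 6, Theta.
Gamma loses to every other project — it is the Condorcet loser.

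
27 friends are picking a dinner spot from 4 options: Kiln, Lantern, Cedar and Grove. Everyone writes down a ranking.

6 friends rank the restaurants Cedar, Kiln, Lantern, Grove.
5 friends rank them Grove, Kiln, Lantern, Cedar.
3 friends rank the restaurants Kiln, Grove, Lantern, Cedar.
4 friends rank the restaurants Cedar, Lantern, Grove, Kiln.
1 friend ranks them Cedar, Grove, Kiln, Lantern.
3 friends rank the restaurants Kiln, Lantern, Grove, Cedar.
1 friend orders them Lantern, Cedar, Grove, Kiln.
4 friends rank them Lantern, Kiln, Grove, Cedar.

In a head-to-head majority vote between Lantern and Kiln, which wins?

Kiln

Ballots ranking Lantern above Kiln: 4 + 1 + 4 = 9.
Ballots ranking Kiln above Lantern: 27 − 9 = 18.
Kiln wins the head-to-head 18–9.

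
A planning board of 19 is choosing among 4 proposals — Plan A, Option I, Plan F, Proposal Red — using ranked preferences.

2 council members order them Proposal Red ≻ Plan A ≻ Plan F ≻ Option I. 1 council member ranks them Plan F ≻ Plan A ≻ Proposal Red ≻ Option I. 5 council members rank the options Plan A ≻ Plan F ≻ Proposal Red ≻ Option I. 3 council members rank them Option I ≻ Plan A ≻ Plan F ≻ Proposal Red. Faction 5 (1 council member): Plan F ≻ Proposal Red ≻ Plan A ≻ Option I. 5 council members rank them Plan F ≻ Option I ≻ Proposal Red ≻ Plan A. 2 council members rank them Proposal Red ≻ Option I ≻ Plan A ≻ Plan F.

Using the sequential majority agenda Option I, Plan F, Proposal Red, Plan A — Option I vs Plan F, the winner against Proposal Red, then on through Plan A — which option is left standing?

Round 1: Option I vs Plan F — 5–14, Plan F advances.
Round 2: Plan F vs Proposal Red — 15–4, Plan F advances.
Round 3: Plan F vs Plan A — 7–12, Plan A advances.
Plan A survives the agenda.

Plan A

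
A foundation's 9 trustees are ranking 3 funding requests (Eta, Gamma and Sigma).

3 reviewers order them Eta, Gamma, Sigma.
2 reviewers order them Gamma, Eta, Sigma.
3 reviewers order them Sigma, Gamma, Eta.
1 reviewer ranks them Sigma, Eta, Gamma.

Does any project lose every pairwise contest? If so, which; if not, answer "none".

Head-to-head results (9 reviewers):
Eta vs Gamma: 4 to 5, Gamma.
Eta vs Sigma: Eta preferred on 3+2 = 5 ballots; Eta wins 5–4.
Gamma vs Sigma: 3+2 = 5 for Gamma, 4 for Sigma — Gamma by 5–4.
Sigma is beaten in every head-to-head and is the Condorcet loser.

Sigma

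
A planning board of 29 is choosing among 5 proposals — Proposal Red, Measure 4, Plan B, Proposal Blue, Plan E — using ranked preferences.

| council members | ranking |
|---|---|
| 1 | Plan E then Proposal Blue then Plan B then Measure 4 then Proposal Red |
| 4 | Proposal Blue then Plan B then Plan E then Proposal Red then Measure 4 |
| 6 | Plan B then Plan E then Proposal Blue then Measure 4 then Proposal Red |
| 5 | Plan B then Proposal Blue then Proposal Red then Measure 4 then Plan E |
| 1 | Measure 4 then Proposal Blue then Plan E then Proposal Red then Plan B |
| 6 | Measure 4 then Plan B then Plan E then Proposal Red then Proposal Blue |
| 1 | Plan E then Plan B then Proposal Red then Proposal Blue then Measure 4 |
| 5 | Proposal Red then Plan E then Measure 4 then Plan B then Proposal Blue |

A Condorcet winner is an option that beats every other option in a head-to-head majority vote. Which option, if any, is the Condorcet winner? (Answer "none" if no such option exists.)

Check each pair by majority over 29 ballots:
Proposal Red vs Measure 4: Proposal Red, 15–14.
Proposal Red vs Plan B: Plan B wins 23–6.
Proposal Red vs Proposal Blue: 12 to 17, Proposal Blue.
Proposal Red vs Plan E: 10 to 19, Plan E.
Measure 4 vs Plan B: Plan B wins 17–12.
Measure 4 vs Proposal Blue: 12 to 17, Proposal Blue.
Measure 4 vs Plan E: Plan E, 17–12.
Plan B vs Proposal Blue: Plan B preferred on 6+5+6+1+5 = 23 ballots; Plan B wins 23–6.
Plan B vs Plan E: Plan B wins 21–8.
Proposal Blue vs Plan E: Proposal Blue is ranked higher on 4+5+1 = 10 ballots, Plan E on 19. Plan E wins 19–10.
Plan B wins every pairwise contest, so Plan B is the Condorcet winner.

Plan B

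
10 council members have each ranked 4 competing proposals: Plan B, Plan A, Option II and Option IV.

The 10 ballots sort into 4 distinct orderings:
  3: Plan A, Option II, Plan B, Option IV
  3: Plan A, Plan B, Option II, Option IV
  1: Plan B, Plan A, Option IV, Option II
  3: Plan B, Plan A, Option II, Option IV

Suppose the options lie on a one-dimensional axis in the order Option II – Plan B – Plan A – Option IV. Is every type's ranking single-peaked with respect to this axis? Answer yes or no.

no

Axis positions: Option II=1, Plan B=2, Plan A=3, Option IV=4.
Type 1: ranking walks positions 3-1-2-4; Option II is ranked above Plan B even though Plan B lies between Option II and the peak Plan A on the axis — preferences dip and rise again. Not single-peaked.
Type 2 (peak Plan A at position 3): ranking walks positions 3-2-1-4, expanding outward from the peak — single-peaked.
Type 3 (peak Plan B at position 2): ranking walks positions 2-3-4-1, expanding outward from the peak — single-peaked.
Type 4 (peak Plan B at position 2): ranking walks positions 2-3-1-4, expanding outward from the peak — single-peaked.
Type 1 violates single-peakedness, so the profile is not single-peaked on this axis.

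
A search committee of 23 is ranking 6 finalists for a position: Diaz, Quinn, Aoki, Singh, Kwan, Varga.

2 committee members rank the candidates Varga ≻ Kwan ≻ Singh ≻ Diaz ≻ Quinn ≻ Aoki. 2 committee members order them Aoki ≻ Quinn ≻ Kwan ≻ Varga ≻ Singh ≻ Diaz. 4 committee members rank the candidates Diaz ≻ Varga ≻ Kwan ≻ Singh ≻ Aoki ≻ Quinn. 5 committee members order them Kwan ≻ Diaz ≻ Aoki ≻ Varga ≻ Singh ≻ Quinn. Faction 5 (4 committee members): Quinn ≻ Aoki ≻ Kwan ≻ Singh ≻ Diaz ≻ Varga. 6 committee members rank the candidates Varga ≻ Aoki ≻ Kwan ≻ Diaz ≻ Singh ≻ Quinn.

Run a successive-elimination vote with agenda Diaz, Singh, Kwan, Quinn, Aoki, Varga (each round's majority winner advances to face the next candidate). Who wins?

Varga

Round 1: Diaz vs Singh — 15–8, Diaz advances.
Round 2: Diaz vs Kwan — 4–19, Kwan advances.
Round 3: Kwan vs Quinn — 17–6, Kwan advances.
Round 4: Kwan vs Aoki — 11–12, Aoki advances.
Round 5: Aoki vs Varga — 11–12, Varga advances.
The agenda winner is Varga.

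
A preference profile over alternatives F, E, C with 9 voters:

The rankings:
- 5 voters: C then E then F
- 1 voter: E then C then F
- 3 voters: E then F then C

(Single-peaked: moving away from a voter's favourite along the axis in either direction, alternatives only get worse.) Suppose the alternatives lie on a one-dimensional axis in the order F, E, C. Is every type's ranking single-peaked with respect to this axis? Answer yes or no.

Axis positions: F=1, E=2, C=3.
Type 1 (peak C at position 3): ranking walks positions 3-2-1, expanding outward from the peak — single-peaked.
Type 2 (peak E at position 2): ranking walks positions 2-3-1, expanding outward from the peak — single-peaked.
Type 3 (peak E at position 2): ranking walks positions 2-1-3, expanding outward from the peak — single-peaked.
Every ranking is single-peaked on this axis.

yes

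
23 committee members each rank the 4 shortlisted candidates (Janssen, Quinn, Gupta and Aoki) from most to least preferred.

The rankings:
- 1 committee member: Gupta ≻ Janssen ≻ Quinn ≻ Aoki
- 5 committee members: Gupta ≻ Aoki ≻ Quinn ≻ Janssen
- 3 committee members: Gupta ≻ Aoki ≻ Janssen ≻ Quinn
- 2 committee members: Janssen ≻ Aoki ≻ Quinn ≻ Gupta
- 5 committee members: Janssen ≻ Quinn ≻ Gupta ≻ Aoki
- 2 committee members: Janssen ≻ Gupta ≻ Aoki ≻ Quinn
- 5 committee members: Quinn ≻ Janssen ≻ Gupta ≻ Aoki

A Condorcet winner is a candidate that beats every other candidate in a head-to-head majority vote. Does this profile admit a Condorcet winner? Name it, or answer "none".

Janssen

Pairwise majorities:
Janssen vs Quinn: Janssen wins 13–10.
Janssen vs Gupta: Janssen wins 14–9.
Janssen vs Aoki: Janssen, 15–8.
Quinn–Gupta: Quinn 12–11.
Quinn vs Aoki: Aoki, 12–11.
Gupta–Aoki: Gupta 21–2.
Janssen beats each of Quinn, Gupta, Aoki — Janssen is the Condorcet winner.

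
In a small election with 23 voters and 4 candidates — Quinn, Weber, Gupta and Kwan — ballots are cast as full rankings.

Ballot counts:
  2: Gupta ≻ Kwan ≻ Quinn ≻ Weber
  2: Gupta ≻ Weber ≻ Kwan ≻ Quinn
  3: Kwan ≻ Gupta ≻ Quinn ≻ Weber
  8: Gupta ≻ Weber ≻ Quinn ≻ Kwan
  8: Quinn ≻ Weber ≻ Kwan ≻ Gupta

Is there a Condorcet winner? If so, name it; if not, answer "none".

Pairwise majorities:
Quinn vs Weber: 13 to 10, Quinn.
Quinn vs Gupta: 8 for Quinn, 15 for Gupta — Gupta by 15–8.
Quinn vs Kwan: 16 to 7, Quinn.
Weber vs Gupta: 8 for Weber, 15 for Gupta — Gupta by 15–8.
Weber vs Kwan: Weber, 18–5.
Gupta vs Kwan: Gupta preferred on 2+2+8 = 12 ballots; Gupta wins 12–11.
Gupta defeats every rival head-to-head and is the Condorcet winner.

Gupta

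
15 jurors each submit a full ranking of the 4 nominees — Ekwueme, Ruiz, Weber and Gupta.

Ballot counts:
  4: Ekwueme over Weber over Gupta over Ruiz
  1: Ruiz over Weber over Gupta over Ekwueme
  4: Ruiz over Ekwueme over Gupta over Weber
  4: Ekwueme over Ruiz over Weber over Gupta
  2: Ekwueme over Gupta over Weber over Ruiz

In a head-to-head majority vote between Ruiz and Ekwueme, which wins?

Ballots ranking Ruiz above Ekwueme: 1 + 4 = 5.
Ballots ranking Ekwueme above Ruiz: 15 − 5 = 10.
Ekwueme wins the head-to-head 10–5.

Ekwueme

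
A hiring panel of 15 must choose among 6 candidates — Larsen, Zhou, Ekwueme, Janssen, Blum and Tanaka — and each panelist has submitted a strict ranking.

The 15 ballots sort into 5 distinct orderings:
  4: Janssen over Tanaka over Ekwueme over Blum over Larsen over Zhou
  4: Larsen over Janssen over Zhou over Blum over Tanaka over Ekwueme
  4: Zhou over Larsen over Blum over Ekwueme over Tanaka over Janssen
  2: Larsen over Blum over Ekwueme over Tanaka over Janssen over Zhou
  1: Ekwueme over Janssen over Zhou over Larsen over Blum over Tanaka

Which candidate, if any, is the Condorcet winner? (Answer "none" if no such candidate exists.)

Pairwise majorities:
Larsen vs Zhou: Larsen is ranked higher on 4+4+2 = 10 ballots, Zhou on 5. Larsen wins 10–5.
Larsen vs Ekwueme: 4+4+2 = 10 for Larsen, 5 for Ekwueme — Larsen by 10–5.
Larsen vs Janssen: Larsen is ranked higher on 4+4+2 = 10 ballots, Janssen on 5. Larsen wins 10–5.
Larsen vs Blum: 4+4+2+1 = 11 for Larsen, 4 for Blum — Larsen by 11–4.
Larsen vs Tanaka: 4+4+2+1 = 11 for Larsen, 4 for Tanaka — Larsen by 11–4.
Zhou vs Ekwueme: Zhou is ranked higher on 4+4 = 8 ballots, Ekwueme on 7. Zhou wins 8–7.
Zhou vs Janssen: 4 for Zhou, 11 for Janssen — Janssen by 11–4.
Zhou vs Blum: Zhou is ranked higher on 4+4+1 = 9 ballots, Blum on 6. Zhou wins 9–6.
Zhou vs Tanaka: 9 to 6, Zhou.
Ekwueme vs Janssen: Ekwueme preferred on 4+2+1 = 7 ballots; Janssen wins 8–7.
Ekwueme vs Blum: Ekwueme is ranked higher on 4+1 = 5 ballots, Blum on 10. Blum wins 10–5.
Ekwueme vs Tanaka: Ekwueme preferred on 4+2+1 = 7 ballots; Tanaka wins 8–7.
Janssen vs Blum: 4+4+1 = 9 for Janssen, 6 for Blum — Janssen by 9–6.
Janssen vs Tanaka: 4+4+1 = 9 for Janssen, 6 for Tanaka — Janssen by 9–6.
Blum vs Tanaka: Blum is ranked higher on 4+4+2+1 = 11 ballots, Tanaka on 4. Blum wins 11–4.
Larsen wins every pairwise contest, so Larsen is the Condorcet winner.

Larsen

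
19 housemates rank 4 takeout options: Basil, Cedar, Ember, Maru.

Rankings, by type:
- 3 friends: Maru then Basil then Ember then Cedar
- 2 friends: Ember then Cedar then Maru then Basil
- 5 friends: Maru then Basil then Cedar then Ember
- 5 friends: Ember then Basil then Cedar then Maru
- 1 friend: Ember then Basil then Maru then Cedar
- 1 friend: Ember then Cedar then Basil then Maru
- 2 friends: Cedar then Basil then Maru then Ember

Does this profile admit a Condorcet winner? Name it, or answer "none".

none

Head-to-head results (19 friends):
Basil vs Cedar: 3+5+5+1 = 14 for Basil, 5 for Cedar — Basil by 14–5.
Basil vs Ember: Basil, 10–9.
Basil–Maru: Maru 10–9.
Cedar vs Ember: Cedar is ranked higher on 5+2 = 7 ballots, Ember on 12. Ember wins 12–7.
Cedar vs Maru: 2+5+1+2 = 10 for Cedar, 9 for Maru — Cedar by 10–9.
Ember vs Maru: Maru wins 10–9.
Every restaurant loses at least once (Basil loses to Maru; Cedar loses to Basil; Ember loses to Basil; Maru loses to Cedar). The majority relation contains the cycle Basil > Cedar > Maru > Basil, so there is no Condorcet winner.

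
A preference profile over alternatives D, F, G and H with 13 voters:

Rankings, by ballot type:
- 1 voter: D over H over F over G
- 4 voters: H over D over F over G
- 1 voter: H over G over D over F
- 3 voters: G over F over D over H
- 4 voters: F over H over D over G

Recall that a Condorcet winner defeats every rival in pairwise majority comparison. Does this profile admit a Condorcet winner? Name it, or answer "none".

Pairwise majorities:
D vs F: F wins 7–6.
D–G: D 9–4.
D vs H: H wins 9–4.
F vs G: F wins 9–4.
F vs H: F wins 7–6.
G vs H: H wins 10–3.
F defeats every rival head-to-head and is the Condorcet winner.

F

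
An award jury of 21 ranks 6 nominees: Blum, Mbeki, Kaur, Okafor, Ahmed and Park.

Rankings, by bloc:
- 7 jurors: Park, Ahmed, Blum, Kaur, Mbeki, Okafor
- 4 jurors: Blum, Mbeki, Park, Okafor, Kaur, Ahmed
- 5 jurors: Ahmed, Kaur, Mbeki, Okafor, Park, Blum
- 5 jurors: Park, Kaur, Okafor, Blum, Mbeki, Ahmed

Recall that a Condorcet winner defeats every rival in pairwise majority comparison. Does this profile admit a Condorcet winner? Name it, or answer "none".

Head-to-head results (21 jurors):
Blum–Mbeki: Blum 16–5.
Blum vs Kaur: Blum, 11–10.
Blum vs Okafor: Blum wins 11–10.
Blum–Ahmed: Ahmed 12–9.
Blum vs Park: Park, 17–4.
Mbeki vs Kaur: Kaur wins 17–4.
Mbeki vs Okafor: Mbeki wins 16–5.
Mbeki vs Ahmed: Ahmed, 12–9.
Mbeki vs Park: Park wins 12–9.
Kaur–Okafor: Kaur 17–4.
Kaur vs Ahmed: Ahmed wins 12–9.
Kaur–Park: Park 16–5.
Okafor–Ahmed: Ahmed 12–9.
Okafor vs Park: Park, 16–5.
Ahmed vs Park: Park, 16–5.
Park defeats every rival head-to-head and is the Condorcet winner.

Park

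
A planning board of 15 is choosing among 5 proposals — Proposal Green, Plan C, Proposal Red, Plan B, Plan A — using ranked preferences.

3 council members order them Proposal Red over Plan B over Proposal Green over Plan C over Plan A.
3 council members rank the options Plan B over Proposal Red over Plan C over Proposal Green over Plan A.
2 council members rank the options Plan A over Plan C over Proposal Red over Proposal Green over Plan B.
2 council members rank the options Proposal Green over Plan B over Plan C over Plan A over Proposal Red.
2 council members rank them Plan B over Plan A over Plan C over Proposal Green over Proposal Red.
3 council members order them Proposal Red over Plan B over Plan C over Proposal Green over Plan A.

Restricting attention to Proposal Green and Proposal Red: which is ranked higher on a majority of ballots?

Ballots ranking Proposal Green above Proposal Red: 2 + 2 = 4.
Ballots ranking Proposal Red above Proposal Green: 15 − 4 = 11.
Proposal Red wins the head-to-head 11–4.

Proposal Red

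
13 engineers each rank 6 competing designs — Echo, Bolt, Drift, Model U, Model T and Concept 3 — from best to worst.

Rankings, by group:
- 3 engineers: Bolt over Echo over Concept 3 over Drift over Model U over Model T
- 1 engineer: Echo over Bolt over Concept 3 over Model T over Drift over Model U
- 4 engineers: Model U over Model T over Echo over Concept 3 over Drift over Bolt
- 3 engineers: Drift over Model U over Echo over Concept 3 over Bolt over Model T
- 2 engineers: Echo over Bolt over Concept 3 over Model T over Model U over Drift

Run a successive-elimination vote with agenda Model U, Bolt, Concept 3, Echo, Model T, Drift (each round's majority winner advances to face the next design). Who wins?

Round 1: Model U vs Bolt — 7–6, Model U advances.
Round 2: Model U vs Concept 3 — 7–6, Model U advances.
Round 3: Model U vs Echo — 7–6, Model U advances.
Round 4: Model U vs Model T — 10–3, Model U advances.
Round 5: Model U vs Drift — 6–7, Drift advances.
Drift survives the agenda.

Drift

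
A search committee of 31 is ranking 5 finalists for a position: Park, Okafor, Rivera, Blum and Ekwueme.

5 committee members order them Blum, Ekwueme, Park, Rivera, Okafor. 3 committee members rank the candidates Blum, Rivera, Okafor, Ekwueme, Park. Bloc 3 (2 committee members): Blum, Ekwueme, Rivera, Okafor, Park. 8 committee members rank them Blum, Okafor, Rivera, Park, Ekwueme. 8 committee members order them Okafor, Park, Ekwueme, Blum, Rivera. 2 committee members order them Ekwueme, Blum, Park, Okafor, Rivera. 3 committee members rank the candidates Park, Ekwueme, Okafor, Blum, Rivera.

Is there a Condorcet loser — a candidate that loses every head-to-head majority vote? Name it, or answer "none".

Rivera

Head-to-head results (31 committee members):
Park vs Okafor: 10 to 21, Okafor.
Park vs Rivera: Park wins 18–13.
Park vs Blum: 11 to 20, Blum.
Park vs Ekwueme: Park preferred on 8+8+3 = 19 ballots; Park wins 19–12.
Okafor vs Rivera: Okafor wins 21–10.
Okafor vs Blum: Blum, 20–11.
Okafor–Ekwueme: Okafor 19–12.
Rivera vs Blum: 0 to 31, Blum.
Rivera vs Ekwueme: Rivera is ranked higher on 3+8 = 11 ballots, Ekwueme on 20. Ekwueme wins 20–11.
Blum vs Ekwueme: Blum wins 18–13.
Rivera loses to every other candidate — it is the Condorcet loser.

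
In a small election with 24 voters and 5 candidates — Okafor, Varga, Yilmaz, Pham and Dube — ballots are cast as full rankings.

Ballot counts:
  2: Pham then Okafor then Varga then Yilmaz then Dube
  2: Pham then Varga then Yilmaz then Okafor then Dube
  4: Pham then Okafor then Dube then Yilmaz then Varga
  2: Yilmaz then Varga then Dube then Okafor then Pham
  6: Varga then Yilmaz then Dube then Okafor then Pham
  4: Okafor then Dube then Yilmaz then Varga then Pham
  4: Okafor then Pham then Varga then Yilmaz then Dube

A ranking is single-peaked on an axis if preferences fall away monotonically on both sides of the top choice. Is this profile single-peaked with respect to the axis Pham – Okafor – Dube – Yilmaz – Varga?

no

Axis positions: Pham=1, Okafor=2, Dube=3, Yilmaz=4, Varga=5.
Faction 1: ranking walks positions 1-2-5-4-3; Varga is ranked above Dube even though Dube lies between Varga and the peak Pham on the axis — preferences dip and rise again. Not single-peaked.
Faction 2: ranking walks positions 1-5-4-2-3; Varga is ranked above Okafor even though Okafor lies between Varga and the peak Pham on the axis — preferences dip and rise again. Not single-peaked.
Faction 3 (peak Pham at position 1): ranking walks positions 1-2-3-4-5, expanding outward from the peak — single-peaked.
Faction 4 (peak Yilmaz at position 4): ranking walks positions 4-5-3-2-1, expanding outward from the peak — single-peaked.
Faction 5 (peak Varga at position 5): ranking walks positions 5-4-3-2-1, expanding outward from the peak — single-peaked.
Faction 6 (peak Okafor at position 2): ranking walks positions 2-3-4-5-1, expanding outward from the peak — single-peaked.
Faction 7: ranking walks positions 2-1-5-4-3; Varga is ranked above Dube even though Dube lies between Varga and the peak Okafor on the axis — preferences dip and rise again. Not single-peaked.
Faction 1 violates single-peakedness, so the profile is not single-peaked on this axis.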